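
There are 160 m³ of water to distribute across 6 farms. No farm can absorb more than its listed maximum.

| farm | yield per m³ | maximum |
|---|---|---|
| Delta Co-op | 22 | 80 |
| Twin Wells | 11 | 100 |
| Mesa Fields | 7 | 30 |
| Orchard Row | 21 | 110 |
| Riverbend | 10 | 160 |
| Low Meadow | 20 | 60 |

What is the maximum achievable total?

3440

Order the farms by yield per m³: Delta Co-op 22 > Orchard Row 21 > Low Meadow 20 > Twin Wells 11 > Riverbend 10 > Mesa Fields 7.
Give Delta Co-op 80 to hit its cap of 80 → 80 left.
Orchard Row: +80 (room for 110) → 80. Pool exhausted.
Total = 22×80 + 21×80 = 3440.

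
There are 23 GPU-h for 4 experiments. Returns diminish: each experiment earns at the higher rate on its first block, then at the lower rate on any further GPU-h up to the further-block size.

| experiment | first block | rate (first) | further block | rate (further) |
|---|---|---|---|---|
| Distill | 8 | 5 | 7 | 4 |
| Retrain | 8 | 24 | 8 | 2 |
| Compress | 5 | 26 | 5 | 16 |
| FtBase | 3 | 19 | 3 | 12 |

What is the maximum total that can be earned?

Treat each block as its own option and order by rate: Compress/tier1 26 > Retrain/tier1 24 > FtBase/tier1 19 > Compress/tier2 16 > FtBase/tier2 12 > Distill/tier1 5 > Distill/tier2 4 > Retrain/tier2 2.
Fill Compress tier1 block (5 at 26) ; 18 left.
Retrain/tier1 (24): +8 ; 10 left.
FtBase tier1 at 19: fill all 3 ; 7 left.
Compress tier2 at 16: fill all 5 ; 2 left.
2 remain; put them into FtBase tier2 at 12.
Total = 26×5 + 24×8 + 19×3 + 16×5 + 12×2 = 483.

483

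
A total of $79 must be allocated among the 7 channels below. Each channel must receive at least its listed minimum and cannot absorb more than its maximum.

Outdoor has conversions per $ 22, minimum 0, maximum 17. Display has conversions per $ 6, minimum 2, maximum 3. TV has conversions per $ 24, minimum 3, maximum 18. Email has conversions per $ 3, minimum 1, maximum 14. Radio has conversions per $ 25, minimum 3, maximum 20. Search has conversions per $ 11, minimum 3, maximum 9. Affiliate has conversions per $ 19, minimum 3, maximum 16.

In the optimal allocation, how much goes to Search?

5

Meeting every minimum uses 0+2+3+1+3+3+3 = 15 $, leaving 64.
Order the channels by conversions per $: Radio 25 > TV 24 > Outdoor 22 > Affiliate 19 > Search 11 > Display 6 > Email 3.
Radio: +17 to 20 (cap) → 47 left.
Give TV 15 more to hit its cap of 18 → 32 left.
Outdoor: +17 to 17 (cap) → 15 left.
Give Affiliate 13 more to hit its cap of 16 → 2 left.
Search has room for 6 more but only 2 remain, so it gets 5.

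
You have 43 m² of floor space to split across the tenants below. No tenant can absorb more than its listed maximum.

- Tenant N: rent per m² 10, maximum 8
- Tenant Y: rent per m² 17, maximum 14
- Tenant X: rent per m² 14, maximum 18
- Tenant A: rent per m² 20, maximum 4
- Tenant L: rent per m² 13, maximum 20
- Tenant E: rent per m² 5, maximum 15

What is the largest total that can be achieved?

Rank by rent per m²: Tenant A 20 > Tenant Y 17 > Tenant X 14 > Tenant L 13 > Tenant N 10 > Tenant E 5.
Tenant A takes 4 to reach its cap of 4 ; 39 left.
Tenant Y: +14 to 14 (cap) ; 25 left.
Tenant X takes 18 to reach its cap of 18 ; 7 left.
Tenant L has room for 20 but only 7 remain, so it gets 7.
Total = 17×14 + 14×18 + 20×4 + 13×7 = 661.

661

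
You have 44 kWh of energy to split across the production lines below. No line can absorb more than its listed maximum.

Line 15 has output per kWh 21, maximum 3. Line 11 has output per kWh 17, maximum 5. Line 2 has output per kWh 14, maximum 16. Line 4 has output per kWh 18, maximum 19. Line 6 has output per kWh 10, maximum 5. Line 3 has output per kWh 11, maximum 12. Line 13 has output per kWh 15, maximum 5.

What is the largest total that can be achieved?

733

Highest output per kWh first: Line 15 21 > Line 4 18 > Line 11 17 > Line 13 15 > Line 2 14 > Line 3 11 > Line 6 10.
Give Line 15 3 to hit its cap of 3 → 41 left.
Line 4: +19 to 19 (cap) → 22 left.
Line 11 takes 5 to reach its cap of 5 → 17 left.
Line 13 takes 5 to reach its cap of 5 → 12 left.
Only 12 left; Line 2 takes them to reach 12.
Total = 21×3 + 17×5 + 14×12 + 18×19 + 15×5 = 733.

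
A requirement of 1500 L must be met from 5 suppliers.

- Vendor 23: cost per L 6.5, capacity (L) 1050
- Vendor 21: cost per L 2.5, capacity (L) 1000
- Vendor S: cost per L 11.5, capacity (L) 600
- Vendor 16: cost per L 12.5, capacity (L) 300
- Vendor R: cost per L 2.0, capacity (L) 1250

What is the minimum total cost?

3125

Cheapest first:
Vendor R (2.0): use full 1250 — 250 L to go.
Vendor 21 (2.5): take the remaining 250 — done.
Vendor 23, Vendor S, Vendor 16: unused.
Cost = 1250×2.0 + 250×2.5 = 3125.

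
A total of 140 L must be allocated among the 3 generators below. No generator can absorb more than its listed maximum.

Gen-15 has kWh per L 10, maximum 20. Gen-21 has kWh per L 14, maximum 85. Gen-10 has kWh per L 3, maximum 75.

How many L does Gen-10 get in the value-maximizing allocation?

Order the generators by kWh per L: Gen-21 14 > Gen-15 10 > Gen-10 3.
Gen-21 takes 85 to reach its cap of 85 ; 55 left.
Give Gen-15 20 to hit its cap of 20 ; 35 left.
Only 35 left; Gen-10 takes them to reach 35.

35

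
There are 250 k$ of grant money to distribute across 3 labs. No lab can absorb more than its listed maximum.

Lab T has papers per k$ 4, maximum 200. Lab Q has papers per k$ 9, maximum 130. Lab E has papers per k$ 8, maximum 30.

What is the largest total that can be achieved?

Rank by papers per k$: Lab Q 9 > Lab E 8 > Lab T 4.
Give Lab Q 130 to hit its cap of 130 — 120 left.
Lab E takes 30 to reach its cap of 30 — 90 left.
Lab T has room for 200 but only 90 remain, so it gets 90.
Total = 4×90 + 9×130 + 8×30 = 1770.

1770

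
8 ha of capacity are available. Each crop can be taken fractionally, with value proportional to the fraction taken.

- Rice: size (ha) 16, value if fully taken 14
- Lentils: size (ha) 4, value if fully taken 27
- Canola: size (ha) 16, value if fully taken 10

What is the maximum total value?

Rank by value-to-size ratio: Lentils 27/4≈6.75, Rice 14/16≈0.875, Canola 10/16≈0.625.
All 4 ha of Lentils fit (value 27) ; 4 remain.
4 ha left: a 4/16 share of Rice gives 14×4/16 = 3.5.
Total value = 30.5.

30.5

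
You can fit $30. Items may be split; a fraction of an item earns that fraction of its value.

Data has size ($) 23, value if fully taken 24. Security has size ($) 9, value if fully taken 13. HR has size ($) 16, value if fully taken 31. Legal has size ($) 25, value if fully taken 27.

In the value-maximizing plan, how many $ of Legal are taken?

5

Best value per unit of size first: HR 31/16≈1.94, Security 13/9≈1.44, Legal 27/25≈1.08, Data 24/23≈1.04.
HR: take in full, 16 $ for value 31 ; 14 left.
Take all of Security (9 $, value 13) ; 5 $ left.
5 $ left: a 5/25 share of Legal gives 27×5/25 = 5.4.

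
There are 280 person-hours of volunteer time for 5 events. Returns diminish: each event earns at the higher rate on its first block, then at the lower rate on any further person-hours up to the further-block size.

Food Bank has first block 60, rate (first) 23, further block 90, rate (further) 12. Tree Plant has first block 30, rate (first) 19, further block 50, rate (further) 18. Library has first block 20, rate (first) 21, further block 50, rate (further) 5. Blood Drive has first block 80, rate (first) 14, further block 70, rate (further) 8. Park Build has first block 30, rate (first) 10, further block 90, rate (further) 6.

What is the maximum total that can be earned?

Order all 10 blocks by rate: Food Bank/tier1 23 > Library/tier1 21 > Tree Plant/tier1 19 > Tree Plant/tier2 18 > Blood Drive/tier1 14 > Food Bank/tier2 12 > Park Build/tier1 10 > Blood Drive/tier2 8 > Park Build/tier2 6 > Library/tier2 5.
Food Bank tier1 at 23: fill all 60 ; 220 left.
Fill Library tier1 block (20 at 21) ; 200 left.
Fill Tree Plant tier1 block (30 at 19) ; 170 left.
Tree Plant/tier2 (18): +50 ; 120 left.
Blood Drive tier1 at 14: fill all 80 ; 40 left.
Food Bank/tier2: +40 of 90 at 12; pool empty.
Total = 23×60 + 21×20 + 19×30 + 18×50 + 14×80 + 12×40 = 4870.

4870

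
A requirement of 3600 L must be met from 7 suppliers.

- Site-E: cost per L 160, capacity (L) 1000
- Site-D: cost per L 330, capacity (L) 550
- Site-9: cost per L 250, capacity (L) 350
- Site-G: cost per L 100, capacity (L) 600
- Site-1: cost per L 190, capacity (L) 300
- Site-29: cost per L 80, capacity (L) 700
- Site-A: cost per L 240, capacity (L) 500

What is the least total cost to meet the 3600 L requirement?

Use suppliers in increasing cost order.
Site-29 (80): use full 700 — 2900 L to go.
Site-G (100): use full 600 — 2300 L to go.
Site-E (160): use full 1000 — 1300 L to go.
Take 300 from Site-1 at 190 — need 1000 more.
Site-A at 240: take all 500 L — 500 still needed.
Take 350 from Site-9 at 250 — need 150 more.
Site-D (330): take the remaining 150 — done.
Cost = 700×80 + 600×100 + 1000×160 + 300×190 + 500×240 + 350×250 + 150×330 = 590000.

590000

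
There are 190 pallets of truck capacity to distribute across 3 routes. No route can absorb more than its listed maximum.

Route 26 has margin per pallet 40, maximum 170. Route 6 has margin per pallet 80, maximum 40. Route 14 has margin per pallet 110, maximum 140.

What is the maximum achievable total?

Highest margin per pallet first: Route 14 110 > Route 6 80 > Route 26 40.
Give Route 14 140 to hit its cap of 140 — 50 left.
Route 6 takes 40 to reach its cap of 40 — 10 left.
Only 10 left; Route 26 takes them to reach 10.
Total = 40×10 + 80×40 + 110×140 = 19000.

19000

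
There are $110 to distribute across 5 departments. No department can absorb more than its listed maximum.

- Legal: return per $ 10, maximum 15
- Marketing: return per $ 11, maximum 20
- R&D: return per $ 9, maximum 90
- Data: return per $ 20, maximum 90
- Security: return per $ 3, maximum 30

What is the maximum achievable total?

Rank by return per $: Data 20 > Marketing 11 > Legal 10 > R&D 9 > Security 3.
Data: +90 to 90 (cap) ; 20 left.
Give Marketing 20 to hit its cap of 20 ; 0 left.
Total = 11×20 + 20×90 = 2020.

2020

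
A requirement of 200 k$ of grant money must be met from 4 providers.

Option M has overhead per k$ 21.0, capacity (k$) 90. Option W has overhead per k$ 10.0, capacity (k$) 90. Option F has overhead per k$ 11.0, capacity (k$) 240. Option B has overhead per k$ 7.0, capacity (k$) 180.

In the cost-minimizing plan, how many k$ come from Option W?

20

Fill from the cheapest provider first.
Option B at 7.0: take all 180 k$ → 20 still needed.
Take 20 from Option W at 10.0 to finish.
Option F, Option M: unused.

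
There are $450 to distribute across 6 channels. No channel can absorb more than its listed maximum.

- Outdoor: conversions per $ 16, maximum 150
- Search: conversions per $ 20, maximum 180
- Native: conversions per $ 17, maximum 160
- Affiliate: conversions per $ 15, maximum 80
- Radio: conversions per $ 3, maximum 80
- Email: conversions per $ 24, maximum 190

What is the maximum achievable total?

9520

Order the channels by conversions per $: Email 24 > Search 20 > Native 17 > Outdoor 16 > Affiliate 15 > Radio 3.
Email takes 190 to reach its cap of 190 — 260 left.
Search takes 180 to reach its cap of 180 — 80 left.
Native has room for 160 but only 80 remain, so it gets 80.
Total = 20×180 + 17×80 + 24×190 = 9520.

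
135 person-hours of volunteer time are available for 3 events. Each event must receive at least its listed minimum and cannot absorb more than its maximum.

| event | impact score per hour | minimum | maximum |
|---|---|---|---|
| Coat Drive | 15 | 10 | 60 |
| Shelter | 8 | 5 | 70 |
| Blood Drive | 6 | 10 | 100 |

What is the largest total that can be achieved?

Meeting every minimum uses 10+5+10 = 25 person-hours, leaving 110.
Rank by impact score per hour: Coat Drive 15 > Shelter 8 > Blood Drive 6.
Coat Drive takes 50 more to reach its cap of 60 → 60 left.
Only 60 left; Shelter takes them to reach 65.
Total = 15×60 + 8×65 + 6×10 = 1480.

1480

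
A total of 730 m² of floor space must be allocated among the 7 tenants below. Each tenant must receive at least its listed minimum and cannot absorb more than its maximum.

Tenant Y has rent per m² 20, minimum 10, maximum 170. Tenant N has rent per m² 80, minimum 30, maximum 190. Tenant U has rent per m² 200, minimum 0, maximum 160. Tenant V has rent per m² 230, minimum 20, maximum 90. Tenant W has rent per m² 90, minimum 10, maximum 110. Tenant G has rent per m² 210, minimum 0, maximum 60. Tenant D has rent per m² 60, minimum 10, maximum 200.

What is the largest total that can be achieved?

97200

Meeting every minimum uses 10+30+0+20+10+0+10 = 80 m², leaving 650.
Rank by rent per m²: Tenant V 230 > Tenant G 210 > Tenant U 200 > Tenant W 90 > Tenant N 80 > Tenant D 60 > Tenant Y 20.
Tenant V: +70 to 90 (cap) → 580 left.
Tenant G takes 60 more to reach its cap of 60 → 520 left.
Tenant U takes 160 more to reach its cap of 160 → 360 left.
Tenant W takes 100 more to reach its cap of 110 → 260 left.
Give Tenant N 160 more to hit its cap of 190 → 100 left.
Only 100 left; Tenant D takes them to reach 110.
Total = 20×10 + 80×190 + 200×160 + 230×90 + 90×110 + 210×60 + 60×110 = 97200.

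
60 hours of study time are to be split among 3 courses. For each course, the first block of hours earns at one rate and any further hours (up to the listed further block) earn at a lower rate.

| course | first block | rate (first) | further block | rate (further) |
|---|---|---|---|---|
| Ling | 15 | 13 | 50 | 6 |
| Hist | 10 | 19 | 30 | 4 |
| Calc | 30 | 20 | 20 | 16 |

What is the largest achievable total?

Rank every tier by rate: Calc/T1 20 > Hist/T1 19 > Calc/T2 16 > Ling/T1 13 > Ling/T2 6 > Hist/T2 4.
Calc T1 at 20: fill all 30 — 30 left.
Hist T1 at 19: fill all 10 — 20 left.
Calc T2 at 16: fill all 20 — 0 left.
Total = 20×30 + 19×10 + 16×20 = 1110.

1110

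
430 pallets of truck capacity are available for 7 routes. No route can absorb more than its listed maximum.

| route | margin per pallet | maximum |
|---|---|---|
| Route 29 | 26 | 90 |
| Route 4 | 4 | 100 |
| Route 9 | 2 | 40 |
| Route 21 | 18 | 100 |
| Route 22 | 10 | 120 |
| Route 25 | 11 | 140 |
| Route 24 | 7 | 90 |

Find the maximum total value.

6680

Order the routes by margin per pallet: Route 29 26 > Route 21 18 > Route 25 11 > Route 22 10 > Route 24 7 > Route 4 4 > Route 9 2.
Give Route 29 90 to hit its cap of 90 ; 340 left.
Route 21: +100 to 100 (cap) ; 240 left.
Route 25 takes 140 to reach its cap of 140 ; 100 left.
Route 22: +100 (room for 120) → 100. Pool exhausted.
Total = 26×90 + 18×100 + 10×100 + 11×140 = 6680.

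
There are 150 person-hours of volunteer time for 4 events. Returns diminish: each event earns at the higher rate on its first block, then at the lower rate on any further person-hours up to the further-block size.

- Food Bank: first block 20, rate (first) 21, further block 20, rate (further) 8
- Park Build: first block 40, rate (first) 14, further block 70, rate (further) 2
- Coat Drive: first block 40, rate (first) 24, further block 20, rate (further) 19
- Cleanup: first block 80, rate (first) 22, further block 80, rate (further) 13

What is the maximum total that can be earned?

3330

Rank every tier by rate: Coat Drive/first 24 > Cleanup/first 22 > Food Bank/first 21 > Coat Drive/second 19 > Park Build/first 14 > Cleanup/second 13 > Food Bank/second 8 > Park Build/second 2.
Coat Drive first at 24: fill all 40 → 110 left.
Cleanup first at 22: fill all 80 → 30 left.
Food Bank first at 21: fill all 20 → 10 left.
Coat Drive/second: +10 of 20 at 19; pool empty.
Total = 24×40 + 22×80 + 21×20 + 19×10 = 3330.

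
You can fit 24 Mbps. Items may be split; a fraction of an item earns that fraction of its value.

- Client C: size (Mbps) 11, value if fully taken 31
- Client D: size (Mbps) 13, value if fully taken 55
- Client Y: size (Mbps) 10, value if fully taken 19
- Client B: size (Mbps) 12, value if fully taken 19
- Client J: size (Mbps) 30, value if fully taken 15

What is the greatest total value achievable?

Rank by value-to-size ratio: Client D 55/13≈4.23, Client C 31/11≈2.82, Client Y 19/10≈1.9, Client B 19/12≈1.58, Client J 15/30≈0.5.
Take all of Client D (13 Mbps, value 55) → 11 Mbps left.
Client C: take in full, 11 Mbps for value 31 → 0 left.
Total value = 86.

86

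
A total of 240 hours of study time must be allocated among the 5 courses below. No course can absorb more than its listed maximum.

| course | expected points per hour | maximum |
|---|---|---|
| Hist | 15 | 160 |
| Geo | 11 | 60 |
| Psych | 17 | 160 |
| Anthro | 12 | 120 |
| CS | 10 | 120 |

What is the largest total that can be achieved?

Rank by expected points per hour: Psych 17 > Hist 15 > Anthro 12 > Geo 11 > CS 10.
Give Psych 160 to hit its cap of 160 → 80 left.
Hist has room for 160 but only 80 remain, so it gets 80.
Total = 15×80 + 17×160 = 3920.

3920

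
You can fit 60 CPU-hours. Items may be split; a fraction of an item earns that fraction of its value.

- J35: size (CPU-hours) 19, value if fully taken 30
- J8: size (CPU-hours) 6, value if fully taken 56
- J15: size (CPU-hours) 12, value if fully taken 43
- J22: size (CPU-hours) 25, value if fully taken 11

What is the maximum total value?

Sort by value density: J8 56/6≈9.33, J15 43/12≈3.58, J35 30/19≈1.58, J22 11/25≈0.44.
All 6 CPU-hours of J8 fit (value 56) → 54 remain.
Take all of J15 (12 CPU-hours, value 43) → 42 CPU-hours left.
J35: take in full, 19 CPU-hours for value 30 → 23 left.
Fill the last 23 CPU-hours with part of J22: 23/25 of it earns 10.12.
Total value = 139.12.

139.12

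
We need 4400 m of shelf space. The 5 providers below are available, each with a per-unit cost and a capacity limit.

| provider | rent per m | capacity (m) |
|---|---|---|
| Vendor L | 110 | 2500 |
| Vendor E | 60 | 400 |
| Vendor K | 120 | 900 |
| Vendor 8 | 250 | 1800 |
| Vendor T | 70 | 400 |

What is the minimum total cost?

Fill from the cheapest provider first.
Take 400 from Vendor E at 60 — need 4000 more.
Take 400 from Vendor T at 70 — need 3600 more.
Vendor L at 110: take all 2500 m — 1100 still needed.
Take 900 from Vendor K at 120 — need 200 more.
Take 200 from Vendor 8 at 250 to finish.
Cost = 400×60 + 400×70 + 2500×110 + 900×120 + 200×250 = 485000.

485000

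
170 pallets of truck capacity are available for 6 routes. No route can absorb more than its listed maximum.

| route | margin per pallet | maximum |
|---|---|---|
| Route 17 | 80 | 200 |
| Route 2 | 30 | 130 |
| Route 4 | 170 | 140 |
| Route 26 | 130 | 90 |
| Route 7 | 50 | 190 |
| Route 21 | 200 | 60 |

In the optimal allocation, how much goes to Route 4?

110

Highest margin per pallet first: Route 21 200 > Route 4 170 > Route 26 130 > Route 17 80 > Route 7 50 > Route 2 30.
Give Route 21 60 to hit its cap of 60 → 110 left.
Only 110 left; Route 4 takes them to reach 110.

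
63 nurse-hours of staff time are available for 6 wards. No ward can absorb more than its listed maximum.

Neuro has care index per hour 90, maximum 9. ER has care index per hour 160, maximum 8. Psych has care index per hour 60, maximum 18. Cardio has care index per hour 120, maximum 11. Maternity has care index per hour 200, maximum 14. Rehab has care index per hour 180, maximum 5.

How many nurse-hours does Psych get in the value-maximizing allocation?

16

Highest care index per hour first: Maternity 200 > Rehab 180 > ER 160 > Cardio 120 > Neuro 90 > Psych 60.
Give Maternity 14 to hit its cap of 14 ; 49 left.
Rehab: +5 to 5 (cap) ; 44 left.
ER takes 8 to reach its cap of 8 ; 36 left.
Give Cardio 11 to hit its cap of 11 ; 25 left.
Neuro: +9 to 9 (cap) ; 16 left.
Only 16 left; Psych takes them to reach 16.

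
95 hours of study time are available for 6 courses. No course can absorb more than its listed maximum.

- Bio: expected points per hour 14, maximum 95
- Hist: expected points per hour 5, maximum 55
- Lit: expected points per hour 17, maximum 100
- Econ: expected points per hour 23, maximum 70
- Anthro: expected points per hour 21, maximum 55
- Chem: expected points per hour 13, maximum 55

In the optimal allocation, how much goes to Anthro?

25

Order the courses by expected points per hour: Econ 23 > Anthro 21 > Lit 17 > Bio 14 > Chem 13 > Hist 5.
Give Econ 70 to hit its cap of 70 → 25 left.
Anthro: +25 (room for 55) → 25. Pool exhausted.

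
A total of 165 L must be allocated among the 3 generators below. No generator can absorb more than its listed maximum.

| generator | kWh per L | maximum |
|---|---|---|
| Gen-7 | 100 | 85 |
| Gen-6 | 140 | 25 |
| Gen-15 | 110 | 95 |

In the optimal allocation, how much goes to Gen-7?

45

Highest kWh per L first: Gen-6 140 > Gen-15 110 > Gen-7 100.
Gen-6 takes 25 to reach its cap of 25 ; 140 left.
Gen-15: +95 to 95 (cap) ; 45 left.
Gen-7: +45 (room for 85) → 45. Pool exhausted.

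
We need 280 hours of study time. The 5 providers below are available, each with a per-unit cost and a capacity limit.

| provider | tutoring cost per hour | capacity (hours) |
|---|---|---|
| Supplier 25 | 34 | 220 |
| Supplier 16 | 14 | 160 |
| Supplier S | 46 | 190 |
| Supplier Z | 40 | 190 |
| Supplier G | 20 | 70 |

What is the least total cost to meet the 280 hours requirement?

5340

Fill from the cheapest provider first.
Take 160 from Supplier 16 at 14 ; need 120 more.
Supplier G at 20: take all 70 hours ; 50 still needed.
Take 50 from Supplier 25 at 34 to finish.
Supplier Z, Supplier S: unused.
Cost = 160×14 + 70×20 + 50×34 = 5340.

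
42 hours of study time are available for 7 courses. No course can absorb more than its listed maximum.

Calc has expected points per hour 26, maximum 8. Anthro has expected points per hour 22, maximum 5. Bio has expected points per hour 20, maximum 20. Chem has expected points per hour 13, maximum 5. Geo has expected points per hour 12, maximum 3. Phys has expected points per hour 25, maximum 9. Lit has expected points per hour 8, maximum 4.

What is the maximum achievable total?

943

Rank by expected points per hour: Calc 26 > Phys 25 > Anthro 22 > Bio 20 > Chem 13 > Geo 12 > Lit 8.
Calc: +8 to 8 (cap) → 34 left.
Phys: +9 to 9 (cap) → 25 left.
Anthro takes 5 to reach its cap of 5 → 20 left.
Bio takes 20 to reach its cap of 20 → 0 left.
Total = 26×8 + 22×5 + 20×20 + 25×9 = 943.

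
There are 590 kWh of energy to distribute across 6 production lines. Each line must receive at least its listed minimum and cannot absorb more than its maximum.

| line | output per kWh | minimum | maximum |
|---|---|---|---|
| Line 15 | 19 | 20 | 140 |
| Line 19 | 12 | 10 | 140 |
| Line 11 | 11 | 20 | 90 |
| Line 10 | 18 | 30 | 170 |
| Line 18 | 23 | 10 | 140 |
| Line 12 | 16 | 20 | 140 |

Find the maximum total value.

Meeting every minimum uses 20+10+20+30+10+20 = 110 kWh, leaving 480.
Highest output per kWh first: Line 18 23 > Line 15 19 > Line 10 18 > Line 12 16 > Line 19 12 > Line 11 11.
Give Line 18 130 more to hit its cap of 140 — 350 left.
Give Line 15 120 more to hit its cap of 140 — 230 left.
Give Line 10 140 more to hit its cap of 170 — 90 left.
Only 90 left; Line 12 takes them to reach 110.
Total = 19×140 + 12×10 + 11×20 + 18×170 + 23×140 + 16×110 = 11040.

11040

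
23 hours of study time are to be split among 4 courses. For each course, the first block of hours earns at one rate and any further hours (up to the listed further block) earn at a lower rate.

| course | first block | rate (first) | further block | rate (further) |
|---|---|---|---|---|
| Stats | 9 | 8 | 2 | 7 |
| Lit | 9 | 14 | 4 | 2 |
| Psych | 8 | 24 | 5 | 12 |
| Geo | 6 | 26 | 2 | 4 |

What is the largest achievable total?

Order all 8 blocks by rate: Geo/first 26 > Psych/first 24 > Lit/first 14 > Psych/second 12 > Stats/first 8 > Stats/second 7 > Geo/second 4 > Lit/second 2.
Fill Geo first block (6 at 26) → 17 left.
Psych first at 24: fill all 8 → 9 left.
Fill Lit first block (9 at 14) → 0 left.
Total = 26×6 + 24×8 + 14×9 = 474.

474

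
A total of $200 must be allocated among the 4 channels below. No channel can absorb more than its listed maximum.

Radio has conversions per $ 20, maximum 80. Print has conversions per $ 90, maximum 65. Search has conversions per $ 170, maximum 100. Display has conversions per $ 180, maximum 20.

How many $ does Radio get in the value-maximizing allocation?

Rank by conversions per $: Display 180 > Search 170 > Print 90 > Radio 20.
Display: +20 to 20 (cap) — 180 left.
Search takes 100 to reach its cap of 100 — 80 left.
Print takes 65 to reach its cap of 65 — 15 left.
Radio: +15 (room for 80) → 15. Pool exhausted.

15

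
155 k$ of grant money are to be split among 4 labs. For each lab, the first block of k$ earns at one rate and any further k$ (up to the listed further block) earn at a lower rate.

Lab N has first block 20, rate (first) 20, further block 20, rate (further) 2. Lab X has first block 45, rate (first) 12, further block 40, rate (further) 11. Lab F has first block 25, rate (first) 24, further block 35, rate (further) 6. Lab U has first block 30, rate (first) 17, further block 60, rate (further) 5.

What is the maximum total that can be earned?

Treat each block as its own option and order by rate: Lab F/T1 24 > Lab N/T1 20 > Lab U/T1 17 > Lab X/T1 12 > Lab X/T2 11 > Lab F/T2 6 > Lab U/T2 5 > Lab N/T2 2.
Lab F/T1 (24): +25 → 130 left.
Fill Lab N T1 block (20 at 20) → 110 left.
Lab U/T1 (17): +30 → 80 left.
Fill Lab X T1 block (45 at 12) → 35 left.
35 remain; put them into Lab X T2 at 11.
Total = 24×25 + 20×20 + 17×30 + 12×45 + 11×35 = 2435.

2435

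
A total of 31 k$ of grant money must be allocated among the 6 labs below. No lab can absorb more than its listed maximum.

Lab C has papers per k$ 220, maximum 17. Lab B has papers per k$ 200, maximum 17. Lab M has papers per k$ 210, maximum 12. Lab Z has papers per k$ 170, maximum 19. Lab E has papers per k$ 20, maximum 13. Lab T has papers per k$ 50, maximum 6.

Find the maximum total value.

6660

Highest papers per k$ first: Lab C 220 > Lab M 210 > Lab B 200 > Lab Z 170 > Lab T 50 > Lab E 20.
Lab C takes 17 to reach its cap of 17 → 14 left.
Give Lab M 12 to hit its cap of 12 → 2 left.
Lab B has room for 17 but only 2 remain, so it gets 2.
Total = 220×17 + 200×2 + 210×12 = 6660.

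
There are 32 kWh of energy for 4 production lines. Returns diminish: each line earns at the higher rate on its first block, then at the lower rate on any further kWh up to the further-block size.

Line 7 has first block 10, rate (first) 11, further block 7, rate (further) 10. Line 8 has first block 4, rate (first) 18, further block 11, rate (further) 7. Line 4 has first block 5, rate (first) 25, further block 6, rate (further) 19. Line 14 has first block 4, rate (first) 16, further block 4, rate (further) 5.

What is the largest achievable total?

Rank every tier by rate: Line 4/first 25 > Line 4/second 19 > Line 8/first 18 > Line 14/first 16 > Line 7/first 11 > Line 7/second 10 > Line 8/second 7 > Line 14/second 5.
Line 4 first at 25: fill all 5 → 27 left.
Line 4 second at 19: fill all 6 → 21 left.
Line 8/first (18): +4 → 17 left.
Line 14 first at 16: fill all 4 → 13 left.
Fill Line 7 first block (10 at 11) → 3 left.
Line 7 second at 10: only 3 left, fill 3.
Total = 25×5 + 19×6 + 18×4 + 16×4 + 11×10 + 10×3 = 515.

515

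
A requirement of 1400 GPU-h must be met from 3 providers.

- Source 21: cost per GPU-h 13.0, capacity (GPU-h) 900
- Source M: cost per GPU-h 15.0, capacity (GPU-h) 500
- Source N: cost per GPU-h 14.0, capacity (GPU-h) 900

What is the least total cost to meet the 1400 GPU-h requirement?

18700

Use providers in increasing cost order.
Source 21 at 13.0: take all 900 GPU-h — 500 still needed.
Source N at 14.0: take 500 of its 900 — requirement met.
Source M: unused.
Cost = 900×13.0 + 500×14.0 = 18700.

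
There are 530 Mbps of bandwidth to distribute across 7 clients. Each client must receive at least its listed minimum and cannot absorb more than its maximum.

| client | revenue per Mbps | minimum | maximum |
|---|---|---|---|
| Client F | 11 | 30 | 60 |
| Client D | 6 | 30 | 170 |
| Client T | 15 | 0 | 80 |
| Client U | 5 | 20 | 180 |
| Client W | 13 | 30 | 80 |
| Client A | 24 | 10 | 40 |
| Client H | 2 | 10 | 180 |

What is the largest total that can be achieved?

5350

Meeting every minimum uses 30+30+0+20+30+10+10 = 130 Mbps, leaving 400.
Rank by revenue per Mbps: Client A 24 > Client T 15 > Client W 13 > Client F 11 > Client D 6 > Client U 5 > Client H 2.
Client A takes 30 more to reach its cap of 40 — 370 left.
Give Client T 80 more to hit its cap of 80 — 290 left.
Give Client W 50 more to hit its cap of 80 — 240 left.
Client F: +30 to 60 (cap) — 210 left.
Client D takes 140 more to reach its cap of 170 — 70 left.
Client U has room for 160 more but only 70 remain, so it gets 90.
Total = 11×60 + 6×170 + 15×80 + 5×90 + 13×80 + 24×40 + 2×10 = 5350.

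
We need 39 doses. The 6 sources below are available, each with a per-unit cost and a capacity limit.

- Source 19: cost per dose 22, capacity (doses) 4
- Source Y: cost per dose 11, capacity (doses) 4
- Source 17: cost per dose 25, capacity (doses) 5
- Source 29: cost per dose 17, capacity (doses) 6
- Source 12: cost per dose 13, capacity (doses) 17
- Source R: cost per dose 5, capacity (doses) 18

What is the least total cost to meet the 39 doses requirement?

Use sources in increasing cost order.
Take 18 from Source R at 5 ; need 21 more.
Source Y (11): use full 4 ; 17 doses to go.
Source 12 (13): use full 17 ; 0 doses to go.
Source 29, Source 19, Source 17: unused.
Cost = 18×5 + 4×11 + 17×13 = 355.

355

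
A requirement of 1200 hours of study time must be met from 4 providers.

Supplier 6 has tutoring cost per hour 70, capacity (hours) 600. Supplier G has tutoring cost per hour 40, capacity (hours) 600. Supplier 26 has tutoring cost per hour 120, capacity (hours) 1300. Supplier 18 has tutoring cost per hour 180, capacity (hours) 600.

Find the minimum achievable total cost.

66000

Fill from the cheapest provider first.
Supplier G at 40: take all 600 hours ; 600 still needed.
Supplier 6 at 70: take all 600 hours ; 0 still needed.
Supplier 26, Supplier 18: unused.
Cost = 600×40 + 600×70 = 66000.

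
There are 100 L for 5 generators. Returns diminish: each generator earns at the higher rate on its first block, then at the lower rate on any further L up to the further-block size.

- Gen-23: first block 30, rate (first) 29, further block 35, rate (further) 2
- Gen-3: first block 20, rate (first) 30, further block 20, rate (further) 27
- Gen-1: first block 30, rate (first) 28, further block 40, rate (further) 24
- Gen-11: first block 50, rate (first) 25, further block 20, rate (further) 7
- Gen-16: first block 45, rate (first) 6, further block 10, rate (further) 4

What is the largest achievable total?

Order all 10 blocks by rate: Gen-3/tier1 30 > Gen-23/tier1 29 > Gen-1/tier1 28 > Gen-3/tier2 27 > Gen-11/tier1 25 > Gen-1/tier2 24 > Gen-11/tier2 7 > Gen-16/tier1 6 > Gen-16/tier2 4 > Gen-23/tier2 2.
Fill Gen-3 tier1 block (20 at 30) — 80 left.
Gen-23 tier1 at 29: fill all 30 — 50 left.
Gen-1 tier1 at 28: fill all 30 — 20 left.
Fill Gen-3 tier2 block (20 at 27) — 0 left.
Total = 30×20 + 29×30 + 28×30 + 27×20 = 2850.

2850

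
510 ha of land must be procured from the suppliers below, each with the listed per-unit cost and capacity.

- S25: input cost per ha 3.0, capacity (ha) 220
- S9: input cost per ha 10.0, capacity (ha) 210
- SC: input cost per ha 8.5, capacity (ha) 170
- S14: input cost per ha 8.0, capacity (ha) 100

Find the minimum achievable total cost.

3105

Use suppliers in increasing cost order.
S25 (3.0): use full 220 → 290 ha to go.
S14 at 8.0: take all 100 ha → 190 still needed.
SC at 8.5: take all 170 ha → 20 still needed.
Take 20 from S9 at 10.0 to finish.
Cost = 220×3.0 + 100×8.0 + 170×8.5 + 20×10.0 = 3105.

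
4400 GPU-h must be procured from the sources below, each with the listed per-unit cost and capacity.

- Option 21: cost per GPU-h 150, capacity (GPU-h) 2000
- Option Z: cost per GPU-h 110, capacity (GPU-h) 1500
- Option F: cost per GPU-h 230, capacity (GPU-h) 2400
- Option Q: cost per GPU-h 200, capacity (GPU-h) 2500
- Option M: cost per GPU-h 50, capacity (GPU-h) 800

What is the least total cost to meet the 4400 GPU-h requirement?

Use sources in increasing cost order.
Option M at 50: take all 800 GPU-h ; 3600 still needed.
Option Z at 110: take all 1500 GPU-h ; 2100 still needed.
Option 21 at 150: take all 2000 GPU-h ; 100 still needed.
Take 100 from Option Q at 200 to finish.
Option F: unused.
Cost = 800×50 + 1500×110 + 2000×150 + 100×200 = 525000.

525000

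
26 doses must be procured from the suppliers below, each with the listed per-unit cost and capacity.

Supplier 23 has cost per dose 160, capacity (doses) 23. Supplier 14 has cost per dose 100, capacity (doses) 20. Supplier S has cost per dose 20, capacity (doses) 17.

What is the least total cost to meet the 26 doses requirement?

1240

Cheapest first:
Supplier S at 20: take all 17 doses → 9 still needed.
Supplier 14 (100): take the remaining 9 → done.
Supplier 23: unused.
Cost = 17×20 + 9×100 = 1240.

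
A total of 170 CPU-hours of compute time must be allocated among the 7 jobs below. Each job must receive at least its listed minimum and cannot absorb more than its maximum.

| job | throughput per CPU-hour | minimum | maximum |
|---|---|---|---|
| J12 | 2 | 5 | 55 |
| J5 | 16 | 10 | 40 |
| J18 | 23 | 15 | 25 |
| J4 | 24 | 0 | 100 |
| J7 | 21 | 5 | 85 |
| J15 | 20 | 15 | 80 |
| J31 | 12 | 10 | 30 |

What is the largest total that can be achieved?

3670

Meeting every minimum uses 5+10+15+0+5+15+10 = 60 CPU-hours, leaving 110.
Highest throughput per CPU-hour first: J4 24 > J18 23 > J7 21 > J15 20 > J5 16 > J31 12 > J12 2.
Give J4 100 more to hit its cap of 100 ; 10 left.
J18 takes 10 more to reach its cap of 25 ; 0 left.
Total = 2×5 + 16×10 + 23×25 + 24×100 + 21×5 + 20×15 + 12×10 = 3670.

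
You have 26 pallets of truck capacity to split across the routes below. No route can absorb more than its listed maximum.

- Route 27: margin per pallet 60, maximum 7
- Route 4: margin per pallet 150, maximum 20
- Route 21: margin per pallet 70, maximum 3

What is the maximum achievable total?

3390

Rank by margin per pallet: Route 4 150 > Route 21 70 > Route 27 60.
Give Route 4 20 to hit its cap of 20 ; 6 left.
Route 21 takes 3 to reach its cap of 3 ; 3 left.
Only 3 left; Route 27 takes them to reach 3.
Total = 60×3 + 150×20 + 70×3 = 3390.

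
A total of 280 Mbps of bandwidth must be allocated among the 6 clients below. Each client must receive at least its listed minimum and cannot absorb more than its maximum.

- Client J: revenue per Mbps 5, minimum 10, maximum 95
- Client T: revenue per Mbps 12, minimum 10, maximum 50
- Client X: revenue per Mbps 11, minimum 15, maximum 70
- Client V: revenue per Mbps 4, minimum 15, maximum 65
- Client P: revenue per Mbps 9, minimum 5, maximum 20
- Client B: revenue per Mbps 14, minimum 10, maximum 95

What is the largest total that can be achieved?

3090

Meeting every minimum uses 10+10+15+15+5+10 = 65 Mbps, leaving 215.
Rank by revenue per Mbps: Client B 14 > Client T 12 > Client X 11 > Client P 9 > Client J 5 > Client V 4.
Client B: +85 to 95 (cap) — 130 left.
Client T: +40 to 50 (cap) — 90 left.
Client X: +55 to 70 (cap) — 35 left.
Client P: +15 to 20 (cap) — 20 left.
Client J has room for 85 more but only 20 remain, so it gets 30.
Total = 5×30 + 12×50 + 11×70 + 4×15 + 9×20 + 14×95 = 3090.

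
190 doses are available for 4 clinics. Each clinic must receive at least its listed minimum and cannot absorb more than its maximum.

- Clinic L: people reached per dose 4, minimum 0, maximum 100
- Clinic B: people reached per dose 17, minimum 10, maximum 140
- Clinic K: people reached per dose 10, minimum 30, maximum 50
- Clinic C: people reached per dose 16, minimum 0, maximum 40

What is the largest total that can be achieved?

3000

Meeting every minimum uses 0+10+30+0 = 40 doses, leaving 150.
Rank by people reached per dose: Clinic B 17 > Clinic C 16 > Clinic K 10 > Clinic L 4.
Give Clinic B 130 more to hit its cap of 140 ; 20 left.
Only 20 left; Clinic C takes them to reach 20.
Total = 17×140 + 10×30 + 16×20 = 3000.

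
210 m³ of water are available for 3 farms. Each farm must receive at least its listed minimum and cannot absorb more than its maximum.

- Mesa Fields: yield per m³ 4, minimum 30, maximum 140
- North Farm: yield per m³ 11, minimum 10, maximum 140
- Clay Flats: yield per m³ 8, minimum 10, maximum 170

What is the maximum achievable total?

1980

Meeting every minimum uses 30+10+10 = 50 m³, leaving 160.
Rank by yield per m³: North Farm 11 > Clay Flats 8 > Mesa Fields 4.
North Farm: +130 to 140 (cap) ; 30 left.
Clay Flats has room for 160 more but only 30 remain, so it gets 40.
Total = 4×30 + 11×140 + 8×40 = 1980.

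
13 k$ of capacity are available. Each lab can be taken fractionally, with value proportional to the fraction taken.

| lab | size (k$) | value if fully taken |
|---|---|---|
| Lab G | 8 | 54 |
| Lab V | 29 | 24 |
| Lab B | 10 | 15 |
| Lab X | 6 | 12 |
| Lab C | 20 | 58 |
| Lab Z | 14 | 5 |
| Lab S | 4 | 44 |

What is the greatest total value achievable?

100.9

Best value per unit of size first: Lab S 44/4≈11, Lab G 54/8≈6.75, Lab C 58/20≈2.9, Lab X 12/6≈2, Lab B 15/10≈1.5, Lab V 24/29≈0.828, Lab Z 5/14≈0.357.
Take all of Lab S (4 k$, value 44) → 9 k$ left.
Lab G: take in full, 8 k$ for value 54 → 1 left.
Only 1 k$ remain; take 1/20 of Lab C for value 58×1/20 = 2.9.
Total value = 100.9.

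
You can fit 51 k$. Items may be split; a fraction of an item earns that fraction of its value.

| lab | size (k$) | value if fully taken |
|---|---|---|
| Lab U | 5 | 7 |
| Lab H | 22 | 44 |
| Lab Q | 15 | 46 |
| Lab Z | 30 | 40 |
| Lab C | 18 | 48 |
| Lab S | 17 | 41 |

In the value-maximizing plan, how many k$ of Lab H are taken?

Best value per unit of size first: Lab Q 46/15≈3.07, Lab C 48/18≈2.67, Lab S 41/17≈2.41, Lab H 44/22≈2, Lab U 7/5≈1.4, Lab Z 40/30≈1.33.
All 15 k$ of Lab Q fit (value 46) — 36 remain.
Take all of Lab C (18 k$, value 48) — 18 k$ left.
Take all of Lab S (17 k$, value 41) — 1 k$ left.
1 k$ left: a 1/22 share of Lab H gives 44×1/22 = 2.

1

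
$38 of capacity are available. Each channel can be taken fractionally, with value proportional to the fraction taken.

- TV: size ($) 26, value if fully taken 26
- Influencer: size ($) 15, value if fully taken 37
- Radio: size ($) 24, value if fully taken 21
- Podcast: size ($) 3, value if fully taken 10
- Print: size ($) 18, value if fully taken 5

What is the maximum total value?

67

Sort by value density: Podcast 10/3≈3.33, Influencer 37/15≈2.47, TV 26/26≈1, Radio 21/24≈0.875, Print 5/18≈0.278.
Take all of Podcast (3 $, value 10) ; 35 $ left.
Influencer: take in full, 15 $ for value 37 ; 20 left.
Fill the last 20 $ with part of TV: 20/26 of it earns 20.
Total value = 67.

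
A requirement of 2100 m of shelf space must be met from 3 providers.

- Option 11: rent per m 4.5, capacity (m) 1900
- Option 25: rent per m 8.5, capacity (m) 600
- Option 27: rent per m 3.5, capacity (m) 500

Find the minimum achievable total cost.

Fill from the cheapest provider first.
Option 27 at 3.5: take all 500 m — 1600 still needed.
Take 1600 from Option 11 at 4.5 to finish.
Option 25: unused.
Cost = 500×3.5 + 1600×4.5 = 8950.

8950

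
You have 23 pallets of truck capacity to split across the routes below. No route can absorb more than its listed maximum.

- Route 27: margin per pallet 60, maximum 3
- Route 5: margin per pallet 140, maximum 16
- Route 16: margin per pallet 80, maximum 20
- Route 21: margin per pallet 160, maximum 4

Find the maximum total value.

3120

Highest margin per pallet first: Route 21 160 > Route 5 140 > Route 16 80 > Route 27 60.
Route 21 takes 4 to reach its cap of 4 — 19 left.
Give Route 5 16 to hit its cap of 16 — 3 left.
Only 3 left; Route 16 takes them to reach 3.
Total = 140×16 + 80×3 + 160×4 = 3120.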